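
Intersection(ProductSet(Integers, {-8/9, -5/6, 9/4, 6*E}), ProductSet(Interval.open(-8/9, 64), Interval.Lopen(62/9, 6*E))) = ProductSet(Range(0, 64, 1), {6*E})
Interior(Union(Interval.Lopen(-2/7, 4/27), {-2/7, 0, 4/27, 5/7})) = Interval.open(-2/7, 4/27)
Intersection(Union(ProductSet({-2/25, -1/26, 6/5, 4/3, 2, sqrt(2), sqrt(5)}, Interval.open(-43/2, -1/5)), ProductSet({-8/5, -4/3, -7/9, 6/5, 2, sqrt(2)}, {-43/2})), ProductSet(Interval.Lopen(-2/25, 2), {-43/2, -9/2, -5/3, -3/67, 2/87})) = Union(ProductSet({6/5, 2, sqrt(2)}, {-43/2}), ProductSet({-1/26, 6/5, 4/3, 2, sqrt(2)}, {-9/2, -5/3}))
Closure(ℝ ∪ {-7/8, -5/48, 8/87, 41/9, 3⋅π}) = ℝ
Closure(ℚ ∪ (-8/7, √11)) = ℚ ∪ (-∞, ∞)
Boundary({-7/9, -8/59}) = {-7/9, -8/59}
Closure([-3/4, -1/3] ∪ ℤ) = ℤ ∪ [-3/4, -1/3]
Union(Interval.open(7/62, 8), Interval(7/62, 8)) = Interval(7/62, 8)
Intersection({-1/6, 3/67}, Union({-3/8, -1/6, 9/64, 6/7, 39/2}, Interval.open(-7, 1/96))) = {-1/6}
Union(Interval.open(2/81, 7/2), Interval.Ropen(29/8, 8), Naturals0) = Union(Interval.open(2/81, 7/2), Interval(29/8, 8), Naturals0)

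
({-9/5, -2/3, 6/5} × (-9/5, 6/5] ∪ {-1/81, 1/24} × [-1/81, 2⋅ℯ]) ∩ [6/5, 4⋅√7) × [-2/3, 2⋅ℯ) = {6/5} × [-2/3, 6/5]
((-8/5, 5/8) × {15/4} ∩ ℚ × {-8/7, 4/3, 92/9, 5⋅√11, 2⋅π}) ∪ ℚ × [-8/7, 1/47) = ℚ × [-8/7, 1/47)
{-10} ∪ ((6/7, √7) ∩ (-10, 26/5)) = {-10} ∪ (6/7, √7)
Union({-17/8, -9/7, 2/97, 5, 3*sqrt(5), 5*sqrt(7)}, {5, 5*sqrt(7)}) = {-17/8, -9/7, 2/97, 5, 3*sqrt(5), 5*sqrt(7)}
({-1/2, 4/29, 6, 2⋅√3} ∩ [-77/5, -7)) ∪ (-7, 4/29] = (-7, 4/29]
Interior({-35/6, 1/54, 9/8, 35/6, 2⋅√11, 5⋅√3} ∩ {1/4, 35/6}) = ∅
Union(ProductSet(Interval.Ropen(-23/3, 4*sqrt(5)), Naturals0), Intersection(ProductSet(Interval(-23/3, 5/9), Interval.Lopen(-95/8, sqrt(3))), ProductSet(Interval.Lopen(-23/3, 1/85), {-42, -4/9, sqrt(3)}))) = Union(ProductSet(Interval.Lopen(-23/3, 1/85), {-4/9, sqrt(3)}), ProductSet(Interval.Ropen(-23/3, 4*sqrt(5)), Naturals0))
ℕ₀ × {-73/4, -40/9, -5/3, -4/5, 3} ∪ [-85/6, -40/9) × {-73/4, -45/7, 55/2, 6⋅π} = (ℕ₀ × {-73/4, -40/9, -5/3, -4/5, 3}) ∪ ([-85/6, -40/9) × {-73/4, -45/7, 55/2, 6⋅π})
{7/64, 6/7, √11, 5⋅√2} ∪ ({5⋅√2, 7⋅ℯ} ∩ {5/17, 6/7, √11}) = {7/64, 6/7, √11, 5⋅√2}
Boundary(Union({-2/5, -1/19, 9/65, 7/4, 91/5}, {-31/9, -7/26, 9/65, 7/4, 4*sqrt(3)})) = {-31/9, -2/5, -7/26, -1/19, 9/65, 7/4, 91/5, 4*sqrt(3)}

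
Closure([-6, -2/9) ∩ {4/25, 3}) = ∅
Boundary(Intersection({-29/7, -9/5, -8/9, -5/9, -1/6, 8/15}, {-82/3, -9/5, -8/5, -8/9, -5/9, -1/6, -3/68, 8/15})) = {-9/5, -8/9, -5/9, -1/6, 8/15}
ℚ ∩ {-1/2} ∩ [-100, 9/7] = {-1/2}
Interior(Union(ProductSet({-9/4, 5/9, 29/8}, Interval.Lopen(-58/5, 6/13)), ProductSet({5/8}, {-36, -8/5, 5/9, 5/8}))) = EmptySet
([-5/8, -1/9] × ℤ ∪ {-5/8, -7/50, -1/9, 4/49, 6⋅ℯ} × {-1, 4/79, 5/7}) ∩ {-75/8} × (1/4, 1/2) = ∅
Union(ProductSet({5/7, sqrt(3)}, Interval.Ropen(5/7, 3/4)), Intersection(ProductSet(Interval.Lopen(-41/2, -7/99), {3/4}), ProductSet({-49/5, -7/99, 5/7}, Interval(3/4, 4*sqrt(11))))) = Union(ProductSet({-49/5, -7/99}, {3/4}), ProductSet({5/7, sqrt(3)}, Interval.Ropen(5/7, 3/4)))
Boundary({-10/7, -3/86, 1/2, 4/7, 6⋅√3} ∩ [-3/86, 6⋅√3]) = {-3/86, 1/2, 4/7, 6⋅√3}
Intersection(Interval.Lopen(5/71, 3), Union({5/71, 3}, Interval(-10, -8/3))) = {3}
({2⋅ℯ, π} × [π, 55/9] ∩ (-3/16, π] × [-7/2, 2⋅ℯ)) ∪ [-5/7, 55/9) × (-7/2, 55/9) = [-5/7, 55/9) × (-7/2, 55/9)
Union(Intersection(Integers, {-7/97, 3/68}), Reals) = Reals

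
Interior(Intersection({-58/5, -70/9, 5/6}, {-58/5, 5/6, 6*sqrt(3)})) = EmptySet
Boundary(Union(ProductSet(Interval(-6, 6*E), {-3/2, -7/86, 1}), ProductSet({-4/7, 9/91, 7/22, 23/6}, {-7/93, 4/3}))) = Union(ProductSet({-4/7, 9/91, 7/22, 23/6}, {-7/93, 4/3}), ProductSet(Interval(-6, 6*E), {-3/2, -7/86, 1}))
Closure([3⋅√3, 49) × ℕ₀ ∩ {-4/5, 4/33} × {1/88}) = ∅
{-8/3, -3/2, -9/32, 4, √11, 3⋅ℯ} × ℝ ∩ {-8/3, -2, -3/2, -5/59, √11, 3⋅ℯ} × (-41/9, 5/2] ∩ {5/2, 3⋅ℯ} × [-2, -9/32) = {3⋅ℯ} × [-2, -9/32)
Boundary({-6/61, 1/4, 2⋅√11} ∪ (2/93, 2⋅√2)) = {-6/61, 2/93, 2⋅√11, 2⋅√2}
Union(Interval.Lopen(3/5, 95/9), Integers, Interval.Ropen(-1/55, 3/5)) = Union(Integers, Interval.Ropen(-1/55, 3/5), Interval.Lopen(3/5, 95/9))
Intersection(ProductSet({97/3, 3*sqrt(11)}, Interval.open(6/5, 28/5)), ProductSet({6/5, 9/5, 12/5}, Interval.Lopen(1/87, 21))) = EmptySet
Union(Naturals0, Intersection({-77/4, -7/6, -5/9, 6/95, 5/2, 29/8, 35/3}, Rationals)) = Union({-77/4, -7/6, -5/9, 6/95, 5/2, 29/8, 35/3}, Naturals0)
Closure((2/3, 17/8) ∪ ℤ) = ℤ ∪ [2/3, 17/8]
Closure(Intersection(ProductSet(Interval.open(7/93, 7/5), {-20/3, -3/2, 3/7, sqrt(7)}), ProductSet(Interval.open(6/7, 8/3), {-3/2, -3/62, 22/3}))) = ProductSet(Interval(6/7, 7/5), {-3/2})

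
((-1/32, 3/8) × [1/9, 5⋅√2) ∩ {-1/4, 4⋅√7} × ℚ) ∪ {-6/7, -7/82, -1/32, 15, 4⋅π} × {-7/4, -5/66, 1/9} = {-6/7, -7/82, -1/32, 15, 4⋅π} × {-7/4, -5/66, 1/9}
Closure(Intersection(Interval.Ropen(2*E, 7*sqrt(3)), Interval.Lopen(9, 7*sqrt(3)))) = Interval(9, 7*sqrt(3))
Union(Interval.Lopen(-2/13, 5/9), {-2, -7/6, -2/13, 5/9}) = Union({-2, -7/6}, Interval(-2/13, 5/9))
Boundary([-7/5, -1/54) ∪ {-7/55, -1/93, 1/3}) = {-7/5, -1/54, -1/93, 1/3}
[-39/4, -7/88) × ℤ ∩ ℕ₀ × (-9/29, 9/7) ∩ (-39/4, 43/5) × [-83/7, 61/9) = ∅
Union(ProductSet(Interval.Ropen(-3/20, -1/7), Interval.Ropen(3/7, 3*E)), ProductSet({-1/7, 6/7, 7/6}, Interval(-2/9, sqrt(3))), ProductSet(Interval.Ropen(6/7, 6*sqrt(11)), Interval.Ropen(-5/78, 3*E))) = Union(ProductSet({-1/7, 6/7, 7/6}, Interval(-2/9, sqrt(3))), ProductSet(Interval.Ropen(-3/20, -1/7), Interval.Ropen(3/7, 3*E)), ProductSet(Interval.Ropen(6/7, 6*sqrt(11)), Interval.Ropen(-5/78, 3*E)))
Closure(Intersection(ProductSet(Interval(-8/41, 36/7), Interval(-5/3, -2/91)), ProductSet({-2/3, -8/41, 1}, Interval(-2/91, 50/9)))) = ProductSet({-8/41, 1}, {-2/91})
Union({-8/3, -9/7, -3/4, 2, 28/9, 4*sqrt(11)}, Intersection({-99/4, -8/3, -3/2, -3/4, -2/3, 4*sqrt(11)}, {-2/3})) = {-8/3, -9/7, -3/4, -2/3, 2, 28/9, 4*sqrt(11)}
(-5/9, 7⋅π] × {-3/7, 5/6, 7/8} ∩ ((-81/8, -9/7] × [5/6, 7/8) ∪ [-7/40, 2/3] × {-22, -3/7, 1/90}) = [-7/40, 2/3] × {-3/7}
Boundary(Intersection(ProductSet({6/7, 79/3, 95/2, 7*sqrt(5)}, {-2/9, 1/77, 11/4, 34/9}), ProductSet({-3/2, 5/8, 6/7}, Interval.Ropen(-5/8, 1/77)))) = ProductSet({6/7}, {-2/9})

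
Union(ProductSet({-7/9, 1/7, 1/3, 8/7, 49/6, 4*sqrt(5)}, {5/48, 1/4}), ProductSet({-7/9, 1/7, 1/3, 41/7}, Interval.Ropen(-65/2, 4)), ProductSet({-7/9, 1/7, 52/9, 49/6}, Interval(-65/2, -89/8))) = Union(ProductSet({-7/9, 1/7, 1/3, 41/7}, Interval.Ropen(-65/2, 4)), ProductSet({-7/9, 1/7, 52/9, 49/6}, Interval(-65/2, -89/8)), ProductSet({-7/9, 1/7, 1/3, 8/7, 49/6, 4*sqrt(5)}, {5/48, 1/4}))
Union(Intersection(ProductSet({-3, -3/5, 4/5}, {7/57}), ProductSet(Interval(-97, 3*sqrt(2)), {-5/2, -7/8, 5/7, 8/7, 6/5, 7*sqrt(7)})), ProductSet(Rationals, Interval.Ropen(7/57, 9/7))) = ProductSet(Rationals, Interval.Ropen(7/57, 9/7))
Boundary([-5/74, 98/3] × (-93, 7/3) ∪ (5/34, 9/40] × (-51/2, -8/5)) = ({-5/74, 98/3} × [-93, 7/3]) ∪ ([-5/74, 98/3] × {-93, 7/3})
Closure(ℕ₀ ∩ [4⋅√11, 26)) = {14, 15, …, 25}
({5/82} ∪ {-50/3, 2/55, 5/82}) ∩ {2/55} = {2/55}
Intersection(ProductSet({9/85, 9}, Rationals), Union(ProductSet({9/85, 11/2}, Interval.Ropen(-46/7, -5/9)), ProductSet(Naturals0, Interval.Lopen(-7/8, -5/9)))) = Union(ProductSet({9/85}, Intersection(Interval.Ropen(-46/7, -5/9), Rationals)), ProductSet({9}, Intersection(Interval.Lopen(-7/8, -5/9), Rationals)))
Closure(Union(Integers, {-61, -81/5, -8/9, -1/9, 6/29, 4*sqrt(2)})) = Union({-81/5, -8/9, -1/9, 6/29, 4*sqrt(2)}, Integers)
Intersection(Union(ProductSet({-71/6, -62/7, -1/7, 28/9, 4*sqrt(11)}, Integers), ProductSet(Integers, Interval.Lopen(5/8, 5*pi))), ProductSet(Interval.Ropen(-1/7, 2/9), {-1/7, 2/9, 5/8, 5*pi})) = ProductSet(Range(0, 1, 1), {5*pi})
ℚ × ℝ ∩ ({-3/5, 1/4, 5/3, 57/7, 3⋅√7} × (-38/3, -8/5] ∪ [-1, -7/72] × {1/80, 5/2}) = ({-3/5, 1/4, 5/3, 57/7} × (-38/3, -8/5]) ∪ ((ℚ ∩ [-1, -7/72]) × {1/80, 5/2})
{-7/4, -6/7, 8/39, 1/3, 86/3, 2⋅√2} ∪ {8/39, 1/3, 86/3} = {-7/4, -6/7, 8/39, 1/3, 86/3, 2⋅√2}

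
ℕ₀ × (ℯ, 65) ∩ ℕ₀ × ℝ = ℕ₀ × (ℯ, 65)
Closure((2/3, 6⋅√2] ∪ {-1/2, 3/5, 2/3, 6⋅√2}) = {-1/2, 3/5} ∪ [2/3, 6⋅√2]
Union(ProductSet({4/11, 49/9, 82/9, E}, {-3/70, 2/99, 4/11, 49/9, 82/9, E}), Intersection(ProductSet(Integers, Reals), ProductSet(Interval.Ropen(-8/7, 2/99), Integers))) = Union(ProductSet({4/11, 49/9, 82/9, E}, {-3/70, 2/99, 4/11, 49/9, 82/9, E}), ProductSet(Range(-1, 1, 1), Integers))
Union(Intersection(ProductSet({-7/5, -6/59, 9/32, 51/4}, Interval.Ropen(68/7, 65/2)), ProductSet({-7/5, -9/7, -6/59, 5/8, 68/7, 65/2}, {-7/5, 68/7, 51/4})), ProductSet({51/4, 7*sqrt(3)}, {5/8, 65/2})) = Union(ProductSet({-7/5, -6/59}, {68/7, 51/4}), ProductSet({51/4, 7*sqrt(3)}, {5/8, 65/2}))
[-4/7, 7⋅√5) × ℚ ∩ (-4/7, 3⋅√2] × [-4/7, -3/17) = (-4/7, 3⋅√2] × (ℚ ∩ [-4/7, -3/17))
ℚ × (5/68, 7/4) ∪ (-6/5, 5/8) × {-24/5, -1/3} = (ℚ × (5/68, 7/4)) ∪ ((-6/5, 5/8) × {-24/5, -1/3})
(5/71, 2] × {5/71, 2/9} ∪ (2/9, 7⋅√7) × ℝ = ((5/71, 2] × {5/71, 2/9}) ∪ ((2/9, 7⋅√7) × ℝ)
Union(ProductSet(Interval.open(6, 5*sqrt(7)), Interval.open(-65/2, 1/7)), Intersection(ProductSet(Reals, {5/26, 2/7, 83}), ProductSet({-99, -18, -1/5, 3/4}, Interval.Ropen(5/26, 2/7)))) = Union(ProductSet({-99, -18, -1/5, 3/4}, {5/26}), ProductSet(Interval.open(6, 5*sqrt(7)), Interval.open(-65/2, 1/7)))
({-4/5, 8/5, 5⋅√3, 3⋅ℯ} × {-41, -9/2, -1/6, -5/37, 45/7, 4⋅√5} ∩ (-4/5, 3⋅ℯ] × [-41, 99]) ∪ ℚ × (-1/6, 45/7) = (ℚ × (-1/6, 45/7)) ∪ ({8/5, 3⋅ℯ} × {-41, -9/2, -1/6, -5/37, 45/7, 4⋅√5})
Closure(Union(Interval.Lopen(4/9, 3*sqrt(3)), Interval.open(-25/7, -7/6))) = Union(Interval(-25/7, -7/6), Interval(4/9, 3*sqrt(3)))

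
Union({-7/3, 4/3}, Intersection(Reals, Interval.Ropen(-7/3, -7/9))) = Union({4/3}, Interval.Ropen(-7/3, -7/9))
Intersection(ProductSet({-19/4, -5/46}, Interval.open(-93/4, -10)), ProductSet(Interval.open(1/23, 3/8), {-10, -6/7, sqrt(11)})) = EmptySet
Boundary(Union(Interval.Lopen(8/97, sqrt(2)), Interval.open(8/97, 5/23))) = {8/97, sqrt(2)}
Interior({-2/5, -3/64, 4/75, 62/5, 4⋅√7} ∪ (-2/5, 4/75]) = (-2/5, 4/75)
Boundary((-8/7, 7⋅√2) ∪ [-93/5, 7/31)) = {-93/5, 7⋅√2}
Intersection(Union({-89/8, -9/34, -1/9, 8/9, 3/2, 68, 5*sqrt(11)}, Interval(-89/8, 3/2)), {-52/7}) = {-52/7}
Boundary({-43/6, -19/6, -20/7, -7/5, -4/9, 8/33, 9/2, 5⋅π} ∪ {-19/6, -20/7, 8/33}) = {-43/6, -19/6, -20/7, -7/5, -4/9, 8/33, 9/2, 5⋅π}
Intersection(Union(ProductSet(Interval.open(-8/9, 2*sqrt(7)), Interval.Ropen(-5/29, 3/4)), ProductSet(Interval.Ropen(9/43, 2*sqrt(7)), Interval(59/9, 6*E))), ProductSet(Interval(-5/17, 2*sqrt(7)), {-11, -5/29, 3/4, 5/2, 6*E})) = Union(ProductSet(Interval.Ropen(-5/17, 2*sqrt(7)), {-5/29}), ProductSet(Interval.Ropen(9/43, 2*sqrt(7)), {6*E}))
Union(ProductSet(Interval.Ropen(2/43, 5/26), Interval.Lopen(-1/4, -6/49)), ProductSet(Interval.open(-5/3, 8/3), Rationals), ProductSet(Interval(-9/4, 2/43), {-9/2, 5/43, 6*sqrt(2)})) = Union(ProductSet(Interval(-9/4, 2/43), {-9/2, 5/43, 6*sqrt(2)}), ProductSet(Interval.open(-5/3, 8/3), Rationals), ProductSet(Interval.Ropen(2/43, 5/26), Interval.Lopen(-1/4, -6/49)))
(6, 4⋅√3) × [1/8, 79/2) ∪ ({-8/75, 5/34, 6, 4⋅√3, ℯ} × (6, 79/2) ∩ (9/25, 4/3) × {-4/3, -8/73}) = (6, 4⋅√3) × [1/8, 79/2)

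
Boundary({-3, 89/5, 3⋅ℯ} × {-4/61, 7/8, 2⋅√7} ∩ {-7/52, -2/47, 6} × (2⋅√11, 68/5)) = ∅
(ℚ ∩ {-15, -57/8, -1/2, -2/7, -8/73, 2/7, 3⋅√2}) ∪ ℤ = ℤ ∪ {-57/8, -1/2, -2/7, -8/73, 2/7}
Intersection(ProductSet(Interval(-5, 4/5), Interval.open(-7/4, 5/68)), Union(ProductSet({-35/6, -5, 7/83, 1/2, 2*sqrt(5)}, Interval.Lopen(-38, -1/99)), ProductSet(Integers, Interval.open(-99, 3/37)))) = Union(ProductSet({-5, 7/83, 1/2}, Interval.Lopen(-7/4, -1/99)), ProductSet(Range(-5, 1, 1), Interval.open(-7/4, 5/68)))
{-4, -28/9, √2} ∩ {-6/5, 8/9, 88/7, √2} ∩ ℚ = ∅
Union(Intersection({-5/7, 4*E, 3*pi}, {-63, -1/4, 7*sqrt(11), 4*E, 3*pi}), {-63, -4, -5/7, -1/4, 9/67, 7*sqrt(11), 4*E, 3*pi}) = {-63, -4, -5/7, -1/4, 9/67, 7*sqrt(11), 4*E, 3*pi}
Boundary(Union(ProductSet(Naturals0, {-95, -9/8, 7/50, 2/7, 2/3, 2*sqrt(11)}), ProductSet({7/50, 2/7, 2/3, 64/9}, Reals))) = Union(ProductSet({7/50, 2/7, 2/3, 64/9}, Reals), ProductSet(Naturals0, {-95, -9/8, 7/50, 2/7, 2/3, 2*sqrt(11)}))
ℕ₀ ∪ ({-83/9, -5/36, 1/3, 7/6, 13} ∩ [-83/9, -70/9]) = {-83/9} ∪ ℕ₀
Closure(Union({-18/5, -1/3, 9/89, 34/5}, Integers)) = Union({-18/5, -1/3, 9/89, 34/5}, Integers)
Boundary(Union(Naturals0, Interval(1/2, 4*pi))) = Union(Complement(Naturals0, Interval.open(1/2, 4*pi)), {1/2, 4*pi})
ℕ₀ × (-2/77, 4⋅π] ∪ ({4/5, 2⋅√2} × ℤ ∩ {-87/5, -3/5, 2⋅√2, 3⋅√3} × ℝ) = ({2⋅√2} × ℤ) ∪ (ℕ₀ × (-2/77, 4⋅π])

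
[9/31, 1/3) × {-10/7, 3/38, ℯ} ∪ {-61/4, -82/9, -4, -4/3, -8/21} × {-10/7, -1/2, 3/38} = ([9/31, 1/3) × {-10/7, 3/38, ℯ}) ∪ ({-61/4, -82/9, -4, -4/3, -8/21} × {-10/7, -1/2, 3/38})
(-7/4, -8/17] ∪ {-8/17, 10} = (-7/4, -8/17] ∪ {10}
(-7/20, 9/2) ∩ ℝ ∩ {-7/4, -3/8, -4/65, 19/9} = {-4/65, 19/9}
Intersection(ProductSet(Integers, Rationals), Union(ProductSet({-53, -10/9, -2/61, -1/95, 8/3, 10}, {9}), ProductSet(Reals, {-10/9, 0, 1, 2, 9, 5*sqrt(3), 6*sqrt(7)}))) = ProductSet(Integers, {-10/9, 0, 1, 2, 9})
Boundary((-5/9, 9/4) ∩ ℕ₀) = {0, 1, 2}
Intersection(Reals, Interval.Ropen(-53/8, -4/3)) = Interval.Ropen(-53/8, -4/3)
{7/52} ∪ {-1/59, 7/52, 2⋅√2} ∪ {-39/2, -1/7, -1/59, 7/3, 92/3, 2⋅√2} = {-39/2, -1/7, -1/59, 7/52, 7/3, 92/3, 2⋅√2}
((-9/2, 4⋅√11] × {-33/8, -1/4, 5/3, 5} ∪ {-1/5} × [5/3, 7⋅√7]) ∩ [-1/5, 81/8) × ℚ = ([-1/5, 81/8) × {-33/8, -1/4, 5/3, 5}) ∪ ({-1/5} × (ℚ ∩ [5/3, 7⋅√7]))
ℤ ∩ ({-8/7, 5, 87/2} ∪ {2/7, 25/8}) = {5}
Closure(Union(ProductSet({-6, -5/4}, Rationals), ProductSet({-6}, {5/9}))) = ProductSet({-6, -5/4}, Reals)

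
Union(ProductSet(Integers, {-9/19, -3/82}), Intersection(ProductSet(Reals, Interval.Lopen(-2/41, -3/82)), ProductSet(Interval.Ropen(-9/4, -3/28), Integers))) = ProductSet(Integers, {-9/19, -3/82})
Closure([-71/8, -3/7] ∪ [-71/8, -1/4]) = [-71/8, -1/4]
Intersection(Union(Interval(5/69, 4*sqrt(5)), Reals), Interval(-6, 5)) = Interval(-6, 5)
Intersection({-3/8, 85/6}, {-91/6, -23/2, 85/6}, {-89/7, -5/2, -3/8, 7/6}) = EmptySet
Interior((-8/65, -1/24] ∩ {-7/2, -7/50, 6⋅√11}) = ∅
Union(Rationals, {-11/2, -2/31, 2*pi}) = Union({2*pi}, Rationals)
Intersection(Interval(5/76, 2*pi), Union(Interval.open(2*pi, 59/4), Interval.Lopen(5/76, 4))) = Interval.Lopen(5/76, 4)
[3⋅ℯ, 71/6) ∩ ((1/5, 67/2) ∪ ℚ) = [3⋅ℯ, 71/6) ∪ (ℚ ∩ [3⋅ℯ, 71/6))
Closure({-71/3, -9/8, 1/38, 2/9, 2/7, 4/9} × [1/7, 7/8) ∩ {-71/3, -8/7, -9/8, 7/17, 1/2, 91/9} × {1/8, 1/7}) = {-71/3, -9/8} × {1/7}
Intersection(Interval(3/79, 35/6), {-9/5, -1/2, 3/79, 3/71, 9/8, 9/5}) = {3/79, 3/71, 9/8, 9/5}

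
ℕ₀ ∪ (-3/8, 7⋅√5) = (-3/8, 7⋅√5) ∪ ℕ₀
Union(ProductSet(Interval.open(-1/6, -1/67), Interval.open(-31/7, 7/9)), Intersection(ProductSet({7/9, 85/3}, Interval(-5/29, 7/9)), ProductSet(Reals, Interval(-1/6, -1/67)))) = Union(ProductSet({7/9, 85/3}, Interval(-1/6, -1/67)), ProductSet(Interval.open(-1/6, -1/67), Interval.open(-31/7, 7/9)))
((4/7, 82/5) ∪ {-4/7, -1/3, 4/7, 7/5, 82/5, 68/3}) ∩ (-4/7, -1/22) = {-1/3}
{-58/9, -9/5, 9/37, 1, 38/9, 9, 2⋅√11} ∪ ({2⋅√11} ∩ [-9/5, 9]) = {-58/9, -9/5, 9/37, 1, 38/9, 9, 2⋅√11}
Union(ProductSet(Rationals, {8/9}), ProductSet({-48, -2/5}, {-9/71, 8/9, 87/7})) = Union(ProductSet({-48, -2/5}, {-9/71, 8/9, 87/7}), ProductSet(Rationals, {8/9}))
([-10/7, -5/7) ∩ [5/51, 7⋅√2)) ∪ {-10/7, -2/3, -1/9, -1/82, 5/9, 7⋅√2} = {-10/7, -2/3, -1/9, -1/82, 5/9, 7⋅√2}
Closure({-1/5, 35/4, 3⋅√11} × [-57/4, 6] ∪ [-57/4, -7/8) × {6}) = ([-57/4, -7/8] × {6}) ∪ ({-1/5, 35/4, 3⋅√11} × [-57/4, 6])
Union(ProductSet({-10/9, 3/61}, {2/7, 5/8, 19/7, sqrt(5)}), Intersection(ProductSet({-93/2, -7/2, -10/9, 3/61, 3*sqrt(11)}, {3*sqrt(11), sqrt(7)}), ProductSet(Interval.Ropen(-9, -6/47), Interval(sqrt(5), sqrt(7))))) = Union(ProductSet({-7/2, -10/9}, {sqrt(7)}), ProductSet({-10/9, 3/61}, {2/7, 5/8, 19/7, sqrt(5)}))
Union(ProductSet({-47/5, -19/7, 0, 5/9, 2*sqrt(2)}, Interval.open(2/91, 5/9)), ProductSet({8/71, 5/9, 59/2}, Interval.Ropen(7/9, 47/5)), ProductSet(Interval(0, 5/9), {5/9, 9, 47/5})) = Union(ProductSet({8/71, 5/9, 59/2}, Interval.Ropen(7/9, 47/5)), ProductSet({-47/5, -19/7, 0, 5/9, 2*sqrt(2)}, Interval.open(2/91, 5/9)), ProductSet(Interval(0, 5/9), {5/9, 9, 47/5}))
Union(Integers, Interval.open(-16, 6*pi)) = Union(Integers, Interval.Ropen(-16, 6*pi))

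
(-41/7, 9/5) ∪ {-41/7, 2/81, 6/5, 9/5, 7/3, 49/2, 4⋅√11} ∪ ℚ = ℚ ∪ [-41/7, 9/5] ∪ {4⋅√11}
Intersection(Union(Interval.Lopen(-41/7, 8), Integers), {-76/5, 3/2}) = {3/2}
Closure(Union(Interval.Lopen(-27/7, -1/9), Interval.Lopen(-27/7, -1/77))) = Interval(-27/7, -1/77)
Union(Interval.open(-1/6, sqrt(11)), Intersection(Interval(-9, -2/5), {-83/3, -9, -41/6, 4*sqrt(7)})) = Union({-9, -41/6}, Interval.open(-1/6, sqrt(11)))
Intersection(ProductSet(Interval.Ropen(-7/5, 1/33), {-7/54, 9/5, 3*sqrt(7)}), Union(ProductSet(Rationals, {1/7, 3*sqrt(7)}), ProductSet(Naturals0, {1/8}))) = ProductSet(Intersection(Interval.Ropen(-7/5, 1/33), Rationals), {3*sqrt(7)})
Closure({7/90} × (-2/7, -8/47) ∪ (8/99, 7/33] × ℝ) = ([8/99, 7/33] × ℝ) ∪ ({7/90} × [-2/7, -8/47])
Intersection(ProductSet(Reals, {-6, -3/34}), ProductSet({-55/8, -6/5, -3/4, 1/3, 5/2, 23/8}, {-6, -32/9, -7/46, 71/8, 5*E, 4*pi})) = ProductSet({-55/8, -6/5, -3/4, 1/3, 5/2, 23/8}, {-6})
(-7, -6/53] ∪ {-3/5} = (-7, -6/53]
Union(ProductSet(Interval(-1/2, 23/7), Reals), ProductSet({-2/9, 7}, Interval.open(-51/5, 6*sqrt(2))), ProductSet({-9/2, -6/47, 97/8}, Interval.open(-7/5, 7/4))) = Union(ProductSet({-2/9, 7}, Interval.open(-51/5, 6*sqrt(2))), ProductSet({-9/2, -6/47, 97/8}, Interval.open(-7/5, 7/4)), ProductSet(Interval(-1/2, 23/7), Reals))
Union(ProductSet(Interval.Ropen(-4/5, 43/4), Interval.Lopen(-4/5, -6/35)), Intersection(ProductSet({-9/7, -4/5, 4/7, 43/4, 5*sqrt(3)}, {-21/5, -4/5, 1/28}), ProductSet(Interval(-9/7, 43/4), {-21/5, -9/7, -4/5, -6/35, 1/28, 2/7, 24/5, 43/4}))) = Union(ProductSet({-9/7, -4/5, 4/7, 43/4, 5*sqrt(3)}, {-21/5, -4/5, 1/28}), ProductSet(Interval.Ropen(-4/5, 43/4), Interval.Lopen(-4/5, -6/35)))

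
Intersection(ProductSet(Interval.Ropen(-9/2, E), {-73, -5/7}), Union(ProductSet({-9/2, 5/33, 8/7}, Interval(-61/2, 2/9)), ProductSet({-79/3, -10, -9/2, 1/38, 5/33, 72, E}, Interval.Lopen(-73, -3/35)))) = ProductSet({-9/2, 1/38, 5/33, 8/7}, {-5/7})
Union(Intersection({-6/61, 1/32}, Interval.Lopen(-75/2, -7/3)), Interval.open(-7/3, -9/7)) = Interval.open(-7/3, -9/7)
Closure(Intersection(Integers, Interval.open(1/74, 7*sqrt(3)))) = Range(1, 13, 1)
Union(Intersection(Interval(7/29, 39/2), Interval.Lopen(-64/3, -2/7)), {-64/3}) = {-64/3}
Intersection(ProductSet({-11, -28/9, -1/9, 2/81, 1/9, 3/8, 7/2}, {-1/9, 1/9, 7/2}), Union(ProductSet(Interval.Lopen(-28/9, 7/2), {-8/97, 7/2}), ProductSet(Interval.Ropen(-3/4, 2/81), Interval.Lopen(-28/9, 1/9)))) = Union(ProductSet({-1/9}, {-1/9, 1/9}), ProductSet({-1/9, 2/81, 1/9, 3/8, 7/2}, {7/2}))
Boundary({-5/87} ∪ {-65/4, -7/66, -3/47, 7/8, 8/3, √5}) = {-65/4, -7/66, -3/47, -5/87, 7/8, 8/3, √5}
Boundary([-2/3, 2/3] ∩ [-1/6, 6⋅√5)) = {-1/6, 2/3}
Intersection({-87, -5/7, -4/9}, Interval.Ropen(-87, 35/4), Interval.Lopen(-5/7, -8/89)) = {-4/9}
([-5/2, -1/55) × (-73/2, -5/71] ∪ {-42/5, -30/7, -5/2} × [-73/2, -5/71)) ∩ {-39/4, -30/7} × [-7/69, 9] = {-30/7} × [-7/69, -5/71)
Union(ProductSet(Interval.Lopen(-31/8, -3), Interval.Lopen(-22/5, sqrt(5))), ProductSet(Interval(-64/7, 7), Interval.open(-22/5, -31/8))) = Union(ProductSet(Interval(-64/7, 7), Interval.open(-22/5, -31/8)), ProductSet(Interval.Lopen(-31/8, -3), Interval.Lopen(-22/5, sqrt(5))))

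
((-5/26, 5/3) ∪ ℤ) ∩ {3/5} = {3/5}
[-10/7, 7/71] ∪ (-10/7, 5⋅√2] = [-10/7, 5⋅√2]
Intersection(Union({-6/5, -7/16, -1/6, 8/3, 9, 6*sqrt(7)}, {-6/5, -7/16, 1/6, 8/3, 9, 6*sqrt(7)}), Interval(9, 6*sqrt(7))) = {9, 6*sqrt(7)}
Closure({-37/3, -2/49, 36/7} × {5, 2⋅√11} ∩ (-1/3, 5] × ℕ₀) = {-2/49} × {5}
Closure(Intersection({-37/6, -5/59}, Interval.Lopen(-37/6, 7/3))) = {-5/59}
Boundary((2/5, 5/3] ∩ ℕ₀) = {1}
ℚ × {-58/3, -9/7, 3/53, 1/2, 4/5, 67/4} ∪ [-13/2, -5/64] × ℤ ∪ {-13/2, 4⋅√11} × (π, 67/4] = ([-13/2, -5/64] × ℤ) ∪ (ℚ × {-58/3, -9/7, 3/53, 1/2, 4/5, 67/4}) ∪ ({-13/2, 4⋅√11} × (π, 67/4])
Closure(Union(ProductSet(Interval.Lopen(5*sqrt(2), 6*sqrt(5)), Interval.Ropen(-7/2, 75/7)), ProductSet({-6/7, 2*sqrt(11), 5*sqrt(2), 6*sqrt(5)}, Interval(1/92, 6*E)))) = Union(ProductSet({5*sqrt(2), 6*sqrt(5)}, Interval(-7/2, 75/7)), ProductSet({-6/7, 2*sqrt(11), 5*sqrt(2), 6*sqrt(5)}, Interval(1/92, 6*E)), ProductSet(Interval(5*sqrt(2), 6*sqrt(5)), {-7/2, 75/7}), ProductSet(Interval.Lopen(5*sqrt(2), 6*sqrt(5)), Interval.Ropen(-7/2, 75/7)))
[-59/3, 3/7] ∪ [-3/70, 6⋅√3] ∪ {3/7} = [-59/3, 6⋅√3]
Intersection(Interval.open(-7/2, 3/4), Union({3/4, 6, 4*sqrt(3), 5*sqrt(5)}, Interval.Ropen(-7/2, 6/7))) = Interval.open(-7/2, 3/4)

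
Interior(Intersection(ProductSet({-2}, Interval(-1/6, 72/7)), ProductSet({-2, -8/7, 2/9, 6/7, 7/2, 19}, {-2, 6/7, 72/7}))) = EmptySet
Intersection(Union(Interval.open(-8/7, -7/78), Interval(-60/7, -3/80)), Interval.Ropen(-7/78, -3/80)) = Interval.Ropen(-7/78, -3/80)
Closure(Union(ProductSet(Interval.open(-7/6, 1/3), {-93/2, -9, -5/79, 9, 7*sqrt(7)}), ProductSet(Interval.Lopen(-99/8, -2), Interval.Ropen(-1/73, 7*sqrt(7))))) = Union(ProductSet({-99/8, -2}, Interval(-1/73, 7*sqrt(7))), ProductSet(Interval(-99/8, -2), {-1/73, 7*sqrt(7)}), ProductSet(Interval.Lopen(-99/8, -2), Interval.Ropen(-1/73, 7*sqrt(7))), ProductSet(Interval(-7/6, 1/3), {-93/2, -9, -5/79, 9, 7*sqrt(7)}))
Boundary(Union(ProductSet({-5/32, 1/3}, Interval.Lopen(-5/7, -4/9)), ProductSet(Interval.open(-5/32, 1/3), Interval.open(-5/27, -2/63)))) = Union(ProductSet({-5/32, 1/3}, Union(Interval(-5/7, -4/9), Interval(-5/27, -2/63))), ProductSet(Interval(-5/32, 1/3), {-5/27, -2/63}))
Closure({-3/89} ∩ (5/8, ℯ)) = ∅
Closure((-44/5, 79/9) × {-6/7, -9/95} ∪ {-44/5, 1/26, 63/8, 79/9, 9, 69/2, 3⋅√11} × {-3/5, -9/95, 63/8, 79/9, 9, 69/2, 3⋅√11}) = ([-44/5, 79/9] × {-6/7, -9/95}) ∪ ({-44/5, 1/26, 63/8, 79/9, 9, 69/2, 3⋅√11} × {-3/5, -9/95, 63/8, 79/9, 9, 69/2, 3⋅√11})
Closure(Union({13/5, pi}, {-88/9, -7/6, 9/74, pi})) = {-88/9, -7/6, 9/74, 13/5, pi}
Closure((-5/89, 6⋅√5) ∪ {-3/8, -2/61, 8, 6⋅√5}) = {-3/8} ∪ [-5/89, 6⋅√5]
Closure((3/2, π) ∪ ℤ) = ℤ ∪ [3/2, π]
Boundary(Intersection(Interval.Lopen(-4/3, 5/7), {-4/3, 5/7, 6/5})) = {5/7}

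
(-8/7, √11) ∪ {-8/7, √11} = [-8/7, √11]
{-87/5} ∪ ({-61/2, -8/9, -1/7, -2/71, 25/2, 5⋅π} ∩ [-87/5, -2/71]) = {-87/5, -8/9, -1/7, -2/71}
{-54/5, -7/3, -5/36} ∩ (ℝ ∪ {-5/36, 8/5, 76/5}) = {-54/5, -7/3, -5/36}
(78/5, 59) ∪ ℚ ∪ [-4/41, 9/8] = ℚ ∪ [-4/41, 9/8] ∪ [78/5, 59]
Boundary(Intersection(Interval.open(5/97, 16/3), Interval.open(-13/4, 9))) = {5/97, 16/3}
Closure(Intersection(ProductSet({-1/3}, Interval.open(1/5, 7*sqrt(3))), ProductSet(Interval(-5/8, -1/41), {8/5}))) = ProductSet({-1/3}, {8/5})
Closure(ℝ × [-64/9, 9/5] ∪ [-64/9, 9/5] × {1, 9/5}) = ℝ × [-64/9, 9/5]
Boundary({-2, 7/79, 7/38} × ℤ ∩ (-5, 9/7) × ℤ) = {-2, 7/79, 7/38} × ℤ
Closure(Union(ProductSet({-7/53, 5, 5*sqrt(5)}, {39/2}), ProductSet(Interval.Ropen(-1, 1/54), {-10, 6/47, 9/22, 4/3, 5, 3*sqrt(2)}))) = Union(ProductSet({-7/53, 5, 5*sqrt(5)}, {39/2}), ProductSet(Interval(-1, 1/54), {-10, 6/47, 9/22, 4/3, 5, 3*sqrt(2)}))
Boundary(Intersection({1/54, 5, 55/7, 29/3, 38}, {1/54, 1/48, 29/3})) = {1/54, 29/3}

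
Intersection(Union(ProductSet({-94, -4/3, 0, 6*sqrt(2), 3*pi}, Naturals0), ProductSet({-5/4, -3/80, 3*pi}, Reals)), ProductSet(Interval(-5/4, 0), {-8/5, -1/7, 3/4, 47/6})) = ProductSet({-5/4, -3/80}, {-8/5, -1/7, 3/4, 47/6})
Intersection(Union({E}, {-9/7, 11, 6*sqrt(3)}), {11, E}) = {11, E}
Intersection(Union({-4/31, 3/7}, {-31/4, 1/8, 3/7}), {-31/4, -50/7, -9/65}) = {-31/4}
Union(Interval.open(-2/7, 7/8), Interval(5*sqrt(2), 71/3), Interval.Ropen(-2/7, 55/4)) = Interval(-2/7, 71/3)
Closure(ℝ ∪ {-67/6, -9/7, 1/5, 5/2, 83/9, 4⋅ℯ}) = ℝ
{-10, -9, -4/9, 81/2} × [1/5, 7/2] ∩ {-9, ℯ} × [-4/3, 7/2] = {-9} × [1/5, 7/2]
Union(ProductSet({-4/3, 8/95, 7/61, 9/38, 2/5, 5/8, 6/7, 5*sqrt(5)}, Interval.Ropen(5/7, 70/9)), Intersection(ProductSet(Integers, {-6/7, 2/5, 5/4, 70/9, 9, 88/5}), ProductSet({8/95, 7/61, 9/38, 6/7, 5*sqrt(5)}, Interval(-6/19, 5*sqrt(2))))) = ProductSet({-4/3, 8/95, 7/61, 9/38, 2/5, 5/8, 6/7, 5*sqrt(5)}, Interval.Ropen(5/7, 70/9))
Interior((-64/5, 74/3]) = (-64/5, 74/3)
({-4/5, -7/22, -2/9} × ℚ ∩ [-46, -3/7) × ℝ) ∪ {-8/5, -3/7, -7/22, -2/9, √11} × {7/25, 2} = ({-4/5} × ℚ) ∪ ({-8/5, -3/7, -7/22, -2/9, √11} × {7/25, 2})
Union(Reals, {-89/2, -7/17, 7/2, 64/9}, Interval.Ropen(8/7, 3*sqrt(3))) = Interval(-oo, oo)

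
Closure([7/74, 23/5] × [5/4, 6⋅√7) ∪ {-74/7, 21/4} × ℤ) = ({-74/7, 21/4} × ℤ) ∪ ([7/74, 23/5] × [5/4, 6⋅√7])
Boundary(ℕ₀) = ℕ₀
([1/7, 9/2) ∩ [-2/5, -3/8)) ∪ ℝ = ℝ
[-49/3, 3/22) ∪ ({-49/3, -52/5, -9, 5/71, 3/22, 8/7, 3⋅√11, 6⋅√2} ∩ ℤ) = [-49/3, 3/22)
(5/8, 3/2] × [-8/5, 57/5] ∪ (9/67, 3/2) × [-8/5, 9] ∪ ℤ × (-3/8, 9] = (ℤ × (-3/8, 9]) ∪ ((9/67, 3/2) × [-8/5, 9]) ∪ ((5/8, 3/2] × [-8/5, 57/5])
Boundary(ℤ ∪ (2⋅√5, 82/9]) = {82/9, 2⋅√5} ∪ (ℤ \ (2⋅√5, 82/9))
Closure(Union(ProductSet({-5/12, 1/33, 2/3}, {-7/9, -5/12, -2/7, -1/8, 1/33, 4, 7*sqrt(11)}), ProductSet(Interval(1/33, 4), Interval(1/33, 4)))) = Union(ProductSet({-5/12, 1/33, 2/3}, {-7/9, -5/12, -2/7, -1/8, 1/33, 4, 7*sqrt(11)}), ProductSet(Interval(1/33, 4), Interval(1/33, 4)))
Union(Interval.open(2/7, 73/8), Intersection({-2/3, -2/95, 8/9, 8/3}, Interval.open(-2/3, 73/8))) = Union({-2/95}, Interval.open(2/7, 73/8))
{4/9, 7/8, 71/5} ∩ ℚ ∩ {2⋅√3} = ∅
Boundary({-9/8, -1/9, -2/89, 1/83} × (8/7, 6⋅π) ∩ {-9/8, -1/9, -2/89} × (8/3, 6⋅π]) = {-9/8, -1/9, -2/89} × [8/3, 6⋅π]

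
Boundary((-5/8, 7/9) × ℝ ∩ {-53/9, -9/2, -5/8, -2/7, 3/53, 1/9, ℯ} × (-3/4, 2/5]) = {-2/7, 3/53, 1/9} × [-3/4, 2/5]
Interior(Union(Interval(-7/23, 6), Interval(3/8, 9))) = Interval.open(-7/23, 9)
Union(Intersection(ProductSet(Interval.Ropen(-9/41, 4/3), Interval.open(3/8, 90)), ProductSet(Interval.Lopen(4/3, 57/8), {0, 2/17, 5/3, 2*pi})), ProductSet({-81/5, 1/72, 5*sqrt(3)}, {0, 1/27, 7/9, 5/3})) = ProductSet({-81/5, 1/72, 5*sqrt(3)}, {0, 1/27, 7/9, 5/3})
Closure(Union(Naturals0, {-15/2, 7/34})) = Union({-15/2, 7/34}, Naturals0)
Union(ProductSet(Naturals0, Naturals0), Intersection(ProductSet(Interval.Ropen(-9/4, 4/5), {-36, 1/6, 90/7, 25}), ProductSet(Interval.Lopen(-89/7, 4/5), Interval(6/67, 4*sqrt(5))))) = Union(ProductSet(Interval.Ropen(-9/4, 4/5), {1/6}), ProductSet(Naturals0, Naturals0))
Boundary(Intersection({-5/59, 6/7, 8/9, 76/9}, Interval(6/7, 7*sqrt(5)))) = {6/7, 8/9, 76/9}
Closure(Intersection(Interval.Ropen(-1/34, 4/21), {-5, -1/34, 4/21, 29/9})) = {-1/34}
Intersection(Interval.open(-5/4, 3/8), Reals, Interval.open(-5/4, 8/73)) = Interval.open(-5/4, 8/73)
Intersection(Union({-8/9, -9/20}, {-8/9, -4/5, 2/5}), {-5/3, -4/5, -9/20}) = {-4/5, -9/20}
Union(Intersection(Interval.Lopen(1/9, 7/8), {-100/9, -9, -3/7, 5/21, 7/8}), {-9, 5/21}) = {-9, 5/21, 7/8}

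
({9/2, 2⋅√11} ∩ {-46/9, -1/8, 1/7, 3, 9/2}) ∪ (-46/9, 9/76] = (-46/9, 9/76] ∪ {9/2}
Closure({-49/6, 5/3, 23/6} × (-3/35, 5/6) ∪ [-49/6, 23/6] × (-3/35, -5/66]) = ({-49/6, 5/3, 23/6} × [-3/35, 5/6]) ∪ ([-49/6, 23/6] × [-3/35, -5/66])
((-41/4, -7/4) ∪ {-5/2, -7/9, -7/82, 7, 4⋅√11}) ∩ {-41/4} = ∅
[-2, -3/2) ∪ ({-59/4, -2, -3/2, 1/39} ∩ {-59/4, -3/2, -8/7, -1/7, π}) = {-59/4} ∪ [-2, -3/2]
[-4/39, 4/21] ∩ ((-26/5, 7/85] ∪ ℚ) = [-4/39, 7/85] ∪ (ℚ ∩ [-4/39, 4/21])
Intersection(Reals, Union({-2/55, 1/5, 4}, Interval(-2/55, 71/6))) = Interval(-2/55, 71/6)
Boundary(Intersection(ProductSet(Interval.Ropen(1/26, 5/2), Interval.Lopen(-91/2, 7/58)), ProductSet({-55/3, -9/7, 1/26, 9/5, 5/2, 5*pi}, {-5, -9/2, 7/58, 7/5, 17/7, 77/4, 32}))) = ProductSet({1/26, 9/5}, {-5, -9/2, 7/58})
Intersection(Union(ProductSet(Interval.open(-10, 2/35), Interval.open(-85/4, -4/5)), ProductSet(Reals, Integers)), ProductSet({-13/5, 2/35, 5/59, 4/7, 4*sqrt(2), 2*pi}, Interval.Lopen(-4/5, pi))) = ProductSet({-13/5, 2/35, 5/59, 4/7, 4*sqrt(2), 2*pi}, Range(0, 4, 1))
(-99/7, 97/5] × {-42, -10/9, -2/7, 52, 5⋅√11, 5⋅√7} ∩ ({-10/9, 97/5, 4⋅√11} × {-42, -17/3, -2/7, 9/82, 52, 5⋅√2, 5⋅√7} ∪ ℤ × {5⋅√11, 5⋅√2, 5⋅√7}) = ({-14, -13, …, 19} × {5⋅√11, 5⋅√7}) ∪ ({-10/9, 97/5, 4⋅√11} × {-42, -2/7, 52, 5⋅√7})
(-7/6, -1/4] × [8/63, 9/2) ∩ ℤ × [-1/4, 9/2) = {-1} × [8/63, 9/2)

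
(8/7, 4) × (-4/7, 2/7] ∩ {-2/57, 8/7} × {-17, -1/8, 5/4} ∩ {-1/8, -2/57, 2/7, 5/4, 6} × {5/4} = ∅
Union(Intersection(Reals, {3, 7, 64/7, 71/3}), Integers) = Union({64/7, 71/3}, Integers)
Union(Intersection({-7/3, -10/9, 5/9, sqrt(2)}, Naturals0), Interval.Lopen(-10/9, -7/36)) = Interval.Lopen(-10/9, -7/36)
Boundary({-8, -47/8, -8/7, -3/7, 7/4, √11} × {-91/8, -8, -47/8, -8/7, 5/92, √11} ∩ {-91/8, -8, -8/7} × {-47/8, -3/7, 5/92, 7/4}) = {-8, -8/7} × {-47/8, 5/92}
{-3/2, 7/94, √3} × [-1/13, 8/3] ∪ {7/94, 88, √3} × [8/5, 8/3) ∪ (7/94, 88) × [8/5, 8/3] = ((7/94, 88) × [8/5, 8/3]) ∪ ({-3/2, 7/94, √3} × [-1/13, 8/3]) ∪ ({7/94, 88, √3} × [8/5, 8/3))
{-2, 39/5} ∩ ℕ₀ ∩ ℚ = ∅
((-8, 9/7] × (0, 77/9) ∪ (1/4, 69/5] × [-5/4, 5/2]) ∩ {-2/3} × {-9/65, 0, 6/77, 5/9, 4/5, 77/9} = {-2/3} × {6/77, 5/9, 4/5}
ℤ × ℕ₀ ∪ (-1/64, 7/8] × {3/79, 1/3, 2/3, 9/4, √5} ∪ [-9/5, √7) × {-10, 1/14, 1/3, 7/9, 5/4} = (ℤ × ℕ₀) ∪ ([-9/5, √7) × {-10, 1/14, 1/3, 7/9, 5/4}) ∪ ((-1/64, 7/8] × {3/79, 1/3, 2/3, 9/4, √5})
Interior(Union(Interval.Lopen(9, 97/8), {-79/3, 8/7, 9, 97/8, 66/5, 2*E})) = Interval.open(9, 97/8)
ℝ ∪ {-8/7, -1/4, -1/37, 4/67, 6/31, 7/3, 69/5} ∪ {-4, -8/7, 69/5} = ℝ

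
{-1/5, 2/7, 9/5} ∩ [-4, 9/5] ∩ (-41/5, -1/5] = {-1/5}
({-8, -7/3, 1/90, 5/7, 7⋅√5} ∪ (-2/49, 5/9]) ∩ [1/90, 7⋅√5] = [1/90, 5/9] ∪ {5/7, 7⋅√5}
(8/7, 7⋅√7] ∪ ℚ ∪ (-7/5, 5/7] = ℚ ∪ [-7/5, 5/7] ∪ [8/7, 7⋅√7]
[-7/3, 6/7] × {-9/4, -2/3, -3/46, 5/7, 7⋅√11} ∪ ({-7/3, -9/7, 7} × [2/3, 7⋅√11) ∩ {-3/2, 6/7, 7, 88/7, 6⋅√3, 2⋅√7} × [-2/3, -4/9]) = [-7/3, 6/7] × {-9/4, -2/3, -3/46, 5/7, 7⋅√11}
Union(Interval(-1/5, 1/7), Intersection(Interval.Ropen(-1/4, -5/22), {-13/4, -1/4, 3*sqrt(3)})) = Union({-1/4}, Interval(-1/5, 1/7))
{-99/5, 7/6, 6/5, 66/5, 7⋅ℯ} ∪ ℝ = ℝ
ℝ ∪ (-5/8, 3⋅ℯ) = (-∞, ∞)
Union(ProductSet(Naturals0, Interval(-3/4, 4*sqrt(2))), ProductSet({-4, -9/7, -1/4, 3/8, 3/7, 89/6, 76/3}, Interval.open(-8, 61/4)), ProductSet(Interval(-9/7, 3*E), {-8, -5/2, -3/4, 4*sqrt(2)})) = Union(ProductSet({-4, -9/7, -1/4, 3/8, 3/7, 89/6, 76/3}, Interval.open(-8, 61/4)), ProductSet(Interval(-9/7, 3*E), {-8, -5/2, -3/4, 4*sqrt(2)}), ProductSet(Naturals0, Interval(-3/4, 4*sqrt(2))))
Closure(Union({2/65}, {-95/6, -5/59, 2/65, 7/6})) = {-95/6, -5/59, 2/65, 7/6}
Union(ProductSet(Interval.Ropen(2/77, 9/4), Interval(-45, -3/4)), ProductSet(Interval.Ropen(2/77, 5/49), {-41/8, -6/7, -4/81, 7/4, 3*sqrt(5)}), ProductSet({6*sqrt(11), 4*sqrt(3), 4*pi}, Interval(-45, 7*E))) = Union(ProductSet({6*sqrt(11), 4*sqrt(3), 4*pi}, Interval(-45, 7*E)), ProductSet(Interval.Ropen(2/77, 5/49), {-41/8, -6/7, -4/81, 7/4, 3*sqrt(5)}), ProductSet(Interval.Ropen(2/77, 9/4), Interval(-45, -3/4)))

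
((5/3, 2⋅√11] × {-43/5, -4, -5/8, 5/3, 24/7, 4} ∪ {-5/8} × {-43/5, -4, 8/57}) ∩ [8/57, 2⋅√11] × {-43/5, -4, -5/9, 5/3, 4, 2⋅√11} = (5/3, 2⋅√11] × {-43/5, -4, 5/3, 4}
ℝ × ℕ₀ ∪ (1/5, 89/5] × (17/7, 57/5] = (ℝ × ℕ₀) ∪ ((1/5, 89/5] × (17/7, 57/5])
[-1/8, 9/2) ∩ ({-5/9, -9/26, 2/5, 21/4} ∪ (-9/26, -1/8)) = {2/5}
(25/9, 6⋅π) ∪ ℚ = ℚ ∪ [25/9, 6⋅π)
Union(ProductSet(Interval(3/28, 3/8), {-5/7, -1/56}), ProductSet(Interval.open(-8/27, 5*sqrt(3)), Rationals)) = ProductSet(Interval.open(-8/27, 5*sqrt(3)), Rationals)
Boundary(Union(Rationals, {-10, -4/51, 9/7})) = Reals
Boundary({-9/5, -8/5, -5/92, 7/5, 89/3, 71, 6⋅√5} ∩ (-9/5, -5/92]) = {-8/5, -5/92}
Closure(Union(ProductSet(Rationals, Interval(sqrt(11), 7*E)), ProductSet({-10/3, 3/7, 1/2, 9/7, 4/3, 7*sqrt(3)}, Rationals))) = Union(ProductSet({-10/3, 3/7, 1/2, 9/7, 4/3, 7*sqrt(3)}, Reals), ProductSet(Reals, Interval(sqrt(11), 7*E)))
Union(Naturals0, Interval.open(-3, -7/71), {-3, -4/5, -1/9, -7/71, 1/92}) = Union({1/92}, Interval(-3, -7/71), Naturals0)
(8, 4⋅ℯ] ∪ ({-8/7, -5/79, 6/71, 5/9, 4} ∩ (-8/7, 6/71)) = {-5/79} ∪ (8, 4⋅ℯ]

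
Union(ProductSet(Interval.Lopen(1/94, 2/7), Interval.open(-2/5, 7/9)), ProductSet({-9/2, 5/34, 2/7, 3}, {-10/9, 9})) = Union(ProductSet({-9/2, 5/34, 2/7, 3}, {-10/9, 9}), ProductSet(Interval.Lopen(1/94, 2/7), Interval.open(-2/5, 7/9)))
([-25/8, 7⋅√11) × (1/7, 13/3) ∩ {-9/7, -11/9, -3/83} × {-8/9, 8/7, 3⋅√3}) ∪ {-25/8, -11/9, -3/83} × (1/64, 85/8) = ({-9/7, -11/9, -3/83} × {8/7}) ∪ ({-25/8, -11/9, -3/83} × (1/64, 85/8))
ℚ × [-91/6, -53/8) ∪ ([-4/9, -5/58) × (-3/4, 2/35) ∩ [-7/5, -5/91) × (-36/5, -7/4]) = ℚ × [-91/6, -53/8)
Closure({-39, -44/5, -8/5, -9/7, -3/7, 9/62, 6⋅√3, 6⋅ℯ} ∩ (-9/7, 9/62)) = {-3/7}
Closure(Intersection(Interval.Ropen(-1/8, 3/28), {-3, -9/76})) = {-9/76}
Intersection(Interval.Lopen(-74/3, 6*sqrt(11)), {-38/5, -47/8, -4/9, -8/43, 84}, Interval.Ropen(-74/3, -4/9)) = {-38/5, -47/8}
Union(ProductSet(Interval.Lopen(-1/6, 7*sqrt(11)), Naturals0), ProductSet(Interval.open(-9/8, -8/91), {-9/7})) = Union(ProductSet(Interval.open(-9/8, -8/91), {-9/7}), ProductSet(Interval.Lopen(-1/6, 7*sqrt(11)), Naturals0))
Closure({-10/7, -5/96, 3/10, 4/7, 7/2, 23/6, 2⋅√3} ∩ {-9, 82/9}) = ∅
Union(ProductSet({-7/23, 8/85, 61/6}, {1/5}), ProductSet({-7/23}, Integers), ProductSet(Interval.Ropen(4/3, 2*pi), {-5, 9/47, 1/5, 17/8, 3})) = Union(ProductSet({-7/23}, Integers), ProductSet({-7/23, 8/85, 61/6}, {1/5}), ProductSet(Interval.Ropen(4/3, 2*pi), {-5, 9/47, 1/5, 17/8, 3}))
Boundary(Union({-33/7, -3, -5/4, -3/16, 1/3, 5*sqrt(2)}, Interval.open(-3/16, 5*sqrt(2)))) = {-33/7, -3, -5/4, -3/16, 5*sqrt(2)}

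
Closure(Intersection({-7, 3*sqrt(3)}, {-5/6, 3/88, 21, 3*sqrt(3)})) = {3*sqrt(3)}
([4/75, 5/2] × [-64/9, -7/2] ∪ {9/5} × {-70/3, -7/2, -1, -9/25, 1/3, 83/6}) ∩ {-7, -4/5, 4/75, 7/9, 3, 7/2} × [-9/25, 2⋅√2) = ∅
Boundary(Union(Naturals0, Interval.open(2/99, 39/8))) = Union(Complement(Naturals0, Interval.open(2/99, 39/8)), {2/99, 39/8})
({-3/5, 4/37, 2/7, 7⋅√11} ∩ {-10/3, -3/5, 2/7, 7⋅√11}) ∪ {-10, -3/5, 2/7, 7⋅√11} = {-10, -3/5, 2/7, 7⋅√11}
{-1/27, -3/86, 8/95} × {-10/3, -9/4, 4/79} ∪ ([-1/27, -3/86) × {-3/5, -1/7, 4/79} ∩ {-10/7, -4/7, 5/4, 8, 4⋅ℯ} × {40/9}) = {-1/27, -3/86, 8/95} × {-10/3, -9/4, 4/79}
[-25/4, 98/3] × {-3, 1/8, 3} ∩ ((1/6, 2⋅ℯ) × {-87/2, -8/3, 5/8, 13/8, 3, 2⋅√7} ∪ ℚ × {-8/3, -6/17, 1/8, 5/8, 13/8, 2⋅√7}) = ((ℚ ∩ [-25/4, 98/3]) × {1/8}) ∪ ((1/6, 2⋅ℯ) × {3})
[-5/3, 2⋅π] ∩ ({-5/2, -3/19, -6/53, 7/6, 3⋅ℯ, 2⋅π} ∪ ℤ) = {-1, 0, …, 6} ∪ {-3/19, -6/53, 7/6, 2⋅π}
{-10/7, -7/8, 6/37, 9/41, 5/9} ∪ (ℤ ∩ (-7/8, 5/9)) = {-10/7, -7/8, 6/37, 9/41, 5/9} ∪ {0}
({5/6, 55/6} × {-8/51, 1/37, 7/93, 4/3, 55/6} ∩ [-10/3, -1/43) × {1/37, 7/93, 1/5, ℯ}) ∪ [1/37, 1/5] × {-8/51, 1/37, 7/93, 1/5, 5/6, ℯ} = [1/37, 1/5] × {-8/51, 1/37, 7/93, 1/5, 5/6, ℯ}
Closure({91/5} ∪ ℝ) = ℝ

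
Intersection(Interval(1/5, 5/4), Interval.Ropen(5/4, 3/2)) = {5/4}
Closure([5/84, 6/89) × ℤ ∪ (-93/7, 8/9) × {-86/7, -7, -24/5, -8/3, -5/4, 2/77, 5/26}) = ([5/84, 6/89] × ℤ) ∪ ([-93/7, 8/9] × {-86/7, -7, -24/5, -8/3, -5/4, 2/77, 5/26})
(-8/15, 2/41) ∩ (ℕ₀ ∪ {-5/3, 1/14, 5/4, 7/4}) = {0}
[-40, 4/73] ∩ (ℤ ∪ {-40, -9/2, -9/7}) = {-40, -39, …, 0} ∪ {-9/2, -9/7}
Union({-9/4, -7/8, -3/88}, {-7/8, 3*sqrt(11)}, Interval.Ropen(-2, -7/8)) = Union({-9/4, -3/88, 3*sqrt(11)}, Interval(-2, -7/8))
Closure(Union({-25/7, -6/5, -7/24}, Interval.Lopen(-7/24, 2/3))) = Union({-25/7, -6/5}, Interval(-7/24, 2/3))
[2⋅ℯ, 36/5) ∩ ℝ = [2⋅ℯ, 36/5)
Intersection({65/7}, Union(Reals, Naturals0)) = {65/7}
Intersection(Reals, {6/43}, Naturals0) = EmptySet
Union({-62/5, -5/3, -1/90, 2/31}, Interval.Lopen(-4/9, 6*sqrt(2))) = Union({-62/5, -5/3}, Interval.Lopen(-4/9, 6*sqrt(2)))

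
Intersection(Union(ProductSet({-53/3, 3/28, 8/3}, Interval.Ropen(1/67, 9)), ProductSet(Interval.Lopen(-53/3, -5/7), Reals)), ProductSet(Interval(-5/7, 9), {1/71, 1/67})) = Union(ProductSet({-5/7}, {1/71, 1/67}), ProductSet({3/28, 8/3}, {1/67}))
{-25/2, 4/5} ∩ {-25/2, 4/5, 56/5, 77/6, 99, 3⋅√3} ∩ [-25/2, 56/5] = {-25/2, 4/5}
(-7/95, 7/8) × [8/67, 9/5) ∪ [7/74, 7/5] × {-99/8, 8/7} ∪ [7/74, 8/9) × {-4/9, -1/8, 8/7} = ([7/74, 7/5] × {-99/8, 8/7}) ∪ ([7/74, 8/9) × {-4/9, -1/8, 8/7}) ∪ ((-7/95, 7/8) × [8/67, 9/5))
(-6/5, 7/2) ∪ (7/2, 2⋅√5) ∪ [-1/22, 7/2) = (-6/5, 7/2) ∪ (7/2, 2⋅√5)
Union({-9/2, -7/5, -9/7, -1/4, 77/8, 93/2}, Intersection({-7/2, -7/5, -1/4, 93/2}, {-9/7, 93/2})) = {-9/2, -7/5, -9/7, -1/4, 77/8, 93/2}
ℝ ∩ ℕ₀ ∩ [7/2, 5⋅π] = {4, 5, …, 15}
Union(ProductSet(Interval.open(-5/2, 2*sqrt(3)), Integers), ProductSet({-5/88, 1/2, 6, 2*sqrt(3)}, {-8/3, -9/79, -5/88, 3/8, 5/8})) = Union(ProductSet({-5/88, 1/2, 6, 2*sqrt(3)}, {-8/3, -9/79, -5/88, 3/8, 5/8}), ProductSet(Interval.open(-5/2, 2*sqrt(3)), Integers))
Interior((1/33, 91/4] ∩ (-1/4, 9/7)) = (1/33, 9/7)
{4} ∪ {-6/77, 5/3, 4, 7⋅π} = {-6/77, 5/3, 4, 7⋅π}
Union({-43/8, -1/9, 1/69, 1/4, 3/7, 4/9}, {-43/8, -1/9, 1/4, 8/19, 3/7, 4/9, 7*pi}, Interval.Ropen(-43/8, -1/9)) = Union({1/69, 1/4, 8/19, 3/7, 4/9, 7*pi}, Interval(-43/8, -1/9))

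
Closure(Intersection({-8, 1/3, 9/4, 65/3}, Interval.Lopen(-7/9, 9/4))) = {1/3, 9/4}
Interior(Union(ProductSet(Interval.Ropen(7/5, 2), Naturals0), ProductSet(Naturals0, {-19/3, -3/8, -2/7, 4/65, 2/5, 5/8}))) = EmptySet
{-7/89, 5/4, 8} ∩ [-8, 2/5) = {-7/89}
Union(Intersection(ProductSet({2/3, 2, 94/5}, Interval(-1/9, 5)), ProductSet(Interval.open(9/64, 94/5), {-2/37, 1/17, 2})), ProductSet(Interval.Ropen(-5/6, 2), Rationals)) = Union(ProductSet({2/3, 2}, {-2/37, 1/17, 2}), ProductSet(Interval.Ropen(-5/6, 2), Rationals))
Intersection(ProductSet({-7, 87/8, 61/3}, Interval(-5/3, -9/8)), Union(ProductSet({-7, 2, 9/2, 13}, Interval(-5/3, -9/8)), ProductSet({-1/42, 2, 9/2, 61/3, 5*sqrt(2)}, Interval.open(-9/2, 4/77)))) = ProductSet({-7, 61/3}, Interval(-5/3, -9/8))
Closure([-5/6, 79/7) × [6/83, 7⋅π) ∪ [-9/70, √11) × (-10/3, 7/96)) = ([-5/6, 79/7] × {7⋅π}) ∪ ([-9/70, √11] × {-10/3}) ∪ ({-5/6, 79/7} × [6/83, 7⋅π]) ∪ ({-9/70, √11} × [-10/3, 6/83]) ∪ ([-5/6, 79/7) × [6/83, 7⋅π)) ∪ ([-9/70, √11) × (-10/3, 7/96)) ∪ (([-5/6, -9/70] ∪ [√11, 79/7]) × {6/83, 7⋅π})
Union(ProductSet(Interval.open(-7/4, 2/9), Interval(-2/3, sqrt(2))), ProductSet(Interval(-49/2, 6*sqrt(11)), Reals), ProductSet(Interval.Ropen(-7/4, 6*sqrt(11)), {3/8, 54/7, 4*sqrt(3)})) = ProductSet(Interval(-49/2, 6*sqrt(11)), Reals)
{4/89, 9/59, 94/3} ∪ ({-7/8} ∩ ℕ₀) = {4/89, 9/59, 94/3}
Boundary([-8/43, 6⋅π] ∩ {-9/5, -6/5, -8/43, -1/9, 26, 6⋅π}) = {-8/43, -1/9, 6⋅π}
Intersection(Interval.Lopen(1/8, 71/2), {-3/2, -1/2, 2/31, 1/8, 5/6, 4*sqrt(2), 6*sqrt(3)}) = {5/6, 4*sqrt(2), 6*sqrt(3)}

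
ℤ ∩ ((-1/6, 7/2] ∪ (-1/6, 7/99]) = {0, 1, 2, 3}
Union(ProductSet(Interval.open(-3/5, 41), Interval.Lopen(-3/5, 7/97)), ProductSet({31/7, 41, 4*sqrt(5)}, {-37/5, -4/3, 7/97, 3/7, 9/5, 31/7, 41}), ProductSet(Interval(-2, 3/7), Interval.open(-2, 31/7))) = Union(ProductSet({31/7, 41, 4*sqrt(5)}, {-37/5, -4/3, 7/97, 3/7, 9/5, 31/7, 41}), ProductSet(Interval(-2, 3/7), Interval.open(-2, 31/7)), ProductSet(Interval.open(-3/5, 41), Interval.Lopen(-3/5, 7/97)))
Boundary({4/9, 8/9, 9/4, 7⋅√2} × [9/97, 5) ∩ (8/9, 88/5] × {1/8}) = {9/4, 7⋅√2} × {1/8}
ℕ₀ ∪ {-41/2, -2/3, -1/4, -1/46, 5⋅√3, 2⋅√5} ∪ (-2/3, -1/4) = {-41/2, -1/46, 5⋅√3, 2⋅√5} ∪ [-2/3, -1/4] ∪ ℕ₀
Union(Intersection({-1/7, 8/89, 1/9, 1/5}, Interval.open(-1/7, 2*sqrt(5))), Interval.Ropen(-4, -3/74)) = Union({8/89, 1/9, 1/5}, Interval.Ropen(-4, -3/74))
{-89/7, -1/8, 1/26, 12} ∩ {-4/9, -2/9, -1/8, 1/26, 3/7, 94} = {-1/8, 1/26}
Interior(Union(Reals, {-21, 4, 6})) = Reals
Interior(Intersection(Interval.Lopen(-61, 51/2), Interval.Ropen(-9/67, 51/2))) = Interval.open(-9/67, 51/2)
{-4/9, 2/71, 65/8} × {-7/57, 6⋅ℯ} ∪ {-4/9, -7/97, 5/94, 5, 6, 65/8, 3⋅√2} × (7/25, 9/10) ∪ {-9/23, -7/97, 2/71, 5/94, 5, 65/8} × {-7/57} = ({-4/9, 2/71, 65/8} × {-7/57, 6⋅ℯ}) ∪ ({-9/23, -7/97, 2/71, 5/94, 5, 65/8} × {-7/57}) ∪ ({-4/9, -7/97, 5/94, 5, 6, 65/8, 3⋅√2} × (7/25, 9/10))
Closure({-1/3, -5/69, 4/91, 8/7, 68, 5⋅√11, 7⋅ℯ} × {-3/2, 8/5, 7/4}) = {-1/3, -5/69, 4/91, 8/7, 68, 5⋅√11, 7⋅ℯ} × {-3/2, 8/5, 7/4}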